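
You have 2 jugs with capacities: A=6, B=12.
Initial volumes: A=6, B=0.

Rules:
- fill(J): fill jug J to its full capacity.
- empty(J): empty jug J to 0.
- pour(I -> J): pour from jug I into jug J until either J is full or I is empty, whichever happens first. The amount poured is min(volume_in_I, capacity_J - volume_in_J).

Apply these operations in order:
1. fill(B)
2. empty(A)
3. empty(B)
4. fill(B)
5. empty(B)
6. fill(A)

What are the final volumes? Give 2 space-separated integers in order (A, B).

Step 1: fill(B) -> (A=6 B=12)
Step 2: empty(A) -> (A=0 B=12)
Step 3: empty(B) -> (A=0 B=0)
Step 4: fill(B) -> (A=0 B=12)
Step 5: empty(B) -> (A=0 B=0)
Step 6: fill(A) -> (A=6 B=0)

Answer: 6 0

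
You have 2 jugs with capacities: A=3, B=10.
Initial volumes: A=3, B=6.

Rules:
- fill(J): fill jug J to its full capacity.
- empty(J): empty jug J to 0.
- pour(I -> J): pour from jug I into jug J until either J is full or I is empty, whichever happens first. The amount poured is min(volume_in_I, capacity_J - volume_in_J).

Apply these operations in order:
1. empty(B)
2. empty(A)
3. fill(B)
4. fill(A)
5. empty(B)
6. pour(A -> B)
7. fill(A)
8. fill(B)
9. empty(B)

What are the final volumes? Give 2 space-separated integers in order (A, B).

Answer: 3 0

Derivation:
Step 1: empty(B) -> (A=3 B=0)
Step 2: empty(A) -> (A=0 B=0)
Step 3: fill(B) -> (A=0 B=10)
Step 4: fill(A) -> (A=3 B=10)
Step 5: empty(B) -> (A=3 B=0)
Step 6: pour(A -> B) -> (A=0 B=3)
Step 7: fill(A) -> (A=3 B=3)
Step 8: fill(B) -> (A=3 B=10)
Step 9: empty(B) -> (A=3 B=0)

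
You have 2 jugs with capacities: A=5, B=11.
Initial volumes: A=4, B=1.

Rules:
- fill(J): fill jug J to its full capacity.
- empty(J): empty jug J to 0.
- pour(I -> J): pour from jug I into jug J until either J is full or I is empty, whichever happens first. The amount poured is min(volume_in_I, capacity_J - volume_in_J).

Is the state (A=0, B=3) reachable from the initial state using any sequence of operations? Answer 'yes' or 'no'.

Answer: yes

Derivation:
BFS from (A=4, B=1):
  1. empty(B) -> (A=4 B=0)
  2. pour(A -> B) -> (A=0 B=4)
  3. fill(A) -> (A=5 B=4)
  4. pour(A -> B) -> (A=0 B=9)
  5. fill(A) -> (A=5 B=9)
  6. pour(A -> B) -> (A=3 B=11)
  7. empty(B) -> (A=3 B=0)
  8. pour(A -> B) -> (A=0 B=3)
Target reached → yes.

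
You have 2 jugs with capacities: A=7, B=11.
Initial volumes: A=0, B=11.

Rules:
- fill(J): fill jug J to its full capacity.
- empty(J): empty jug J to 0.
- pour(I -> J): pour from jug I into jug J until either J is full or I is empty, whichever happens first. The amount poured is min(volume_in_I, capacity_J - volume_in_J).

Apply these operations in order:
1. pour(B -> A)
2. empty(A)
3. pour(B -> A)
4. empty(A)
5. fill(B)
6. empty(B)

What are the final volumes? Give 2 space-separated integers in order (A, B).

Answer: 0 0

Derivation:
Step 1: pour(B -> A) -> (A=7 B=4)
Step 2: empty(A) -> (A=0 B=4)
Step 3: pour(B -> A) -> (A=4 B=0)
Step 4: empty(A) -> (A=0 B=0)
Step 5: fill(B) -> (A=0 B=11)
Step 6: empty(B) -> (A=0 B=0)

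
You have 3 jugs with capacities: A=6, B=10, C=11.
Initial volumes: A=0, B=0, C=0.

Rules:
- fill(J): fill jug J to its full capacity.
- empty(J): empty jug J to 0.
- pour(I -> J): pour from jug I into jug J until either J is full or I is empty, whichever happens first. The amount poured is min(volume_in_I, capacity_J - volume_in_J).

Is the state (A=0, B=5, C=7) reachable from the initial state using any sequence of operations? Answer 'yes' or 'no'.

BFS from (A=0, B=0, C=0):
  1. fill(A) -> (A=6 B=0 C=0)
  2. pour(A -> C) -> (A=0 B=0 C=6)
  3. fill(A) -> (A=6 B=0 C=6)
  4. pour(A -> C) -> (A=1 B=0 C=11)
  5. pour(C -> B) -> (A=1 B=10 C=1)
  6. pour(B -> A) -> (A=6 B=5 C=1)
  7. pour(A -> C) -> (A=0 B=5 C=7)
Target reached → yes.

Answer: yes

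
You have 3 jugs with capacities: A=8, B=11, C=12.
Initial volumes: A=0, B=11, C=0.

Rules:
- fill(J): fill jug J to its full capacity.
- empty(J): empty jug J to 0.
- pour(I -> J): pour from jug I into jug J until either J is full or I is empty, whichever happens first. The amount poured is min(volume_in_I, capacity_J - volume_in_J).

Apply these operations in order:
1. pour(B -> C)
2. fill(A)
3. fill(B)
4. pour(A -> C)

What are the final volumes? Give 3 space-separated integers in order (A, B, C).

Step 1: pour(B -> C) -> (A=0 B=0 C=11)
Step 2: fill(A) -> (A=8 B=0 C=11)
Step 3: fill(B) -> (A=8 B=11 C=11)
Step 4: pour(A -> C) -> (A=7 B=11 C=12)

Answer: 7 11 12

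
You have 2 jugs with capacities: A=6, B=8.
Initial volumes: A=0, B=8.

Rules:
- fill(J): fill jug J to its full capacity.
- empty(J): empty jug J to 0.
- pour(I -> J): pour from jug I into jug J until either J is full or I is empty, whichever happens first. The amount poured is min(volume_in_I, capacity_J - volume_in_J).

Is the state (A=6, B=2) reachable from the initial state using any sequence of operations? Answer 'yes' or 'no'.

Answer: yes

Derivation:
BFS from (A=0, B=8):
  1. pour(B -> A) -> (A=6 B=2)
Target reached → yes.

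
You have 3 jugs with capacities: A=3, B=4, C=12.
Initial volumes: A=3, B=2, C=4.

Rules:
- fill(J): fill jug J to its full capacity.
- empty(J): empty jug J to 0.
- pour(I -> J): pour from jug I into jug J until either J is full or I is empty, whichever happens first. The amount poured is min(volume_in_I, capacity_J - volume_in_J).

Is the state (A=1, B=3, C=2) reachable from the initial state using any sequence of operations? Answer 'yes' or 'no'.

Answer: no

Derivation:
BFS explored all 194 reachable states.
Reachable set includes: (0,0,0), (0,0,1), (0,0,2), (0,0,3), (0,0,4), (0,0,5), (0,0,6), (0,0,7), (0,0,8), (0,0,9), (0,0,10), (0,0,11) ...
Target (A=1, B=3, C=2) not in reachable set → no.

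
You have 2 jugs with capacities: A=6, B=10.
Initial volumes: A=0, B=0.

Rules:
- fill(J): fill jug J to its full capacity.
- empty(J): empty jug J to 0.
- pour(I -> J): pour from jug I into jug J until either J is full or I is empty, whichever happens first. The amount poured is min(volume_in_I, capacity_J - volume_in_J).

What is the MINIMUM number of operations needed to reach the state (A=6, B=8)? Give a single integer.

BFS from (A=0, B=0). One shortest path:
  1. fill(B) -> (A=0 B=10)
  2. pour(B -> A) -> (A=6 B=4)
  3. empty(A) -> (A=0 B=4)
  4. pour(B -> A) -> (A=4 B=0)
  5. fill(B) -> (A=4 B=10)
  6. pour(B -> A) -> (A=6 B=8)
Reached target in 6 moves.

Answer: 6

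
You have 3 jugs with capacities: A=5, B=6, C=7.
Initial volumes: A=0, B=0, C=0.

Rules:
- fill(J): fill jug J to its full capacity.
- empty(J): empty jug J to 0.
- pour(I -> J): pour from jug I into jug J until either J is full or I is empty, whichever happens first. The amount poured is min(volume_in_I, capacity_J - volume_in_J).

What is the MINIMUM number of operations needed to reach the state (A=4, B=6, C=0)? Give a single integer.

BFS from (A=0, B=0, C=0). One shortest path:
  1. fill(A) -> (A=5 B=0 C=0)
  2. pour(A -> B) -> (A=0 B=5 C=0)
  3. fill(A) -> (A=5 B=5 C=0)
  4. pour(A -> B) -> (A=4 B=6 C=0)
Reached target in 4 moves.

Answer: 4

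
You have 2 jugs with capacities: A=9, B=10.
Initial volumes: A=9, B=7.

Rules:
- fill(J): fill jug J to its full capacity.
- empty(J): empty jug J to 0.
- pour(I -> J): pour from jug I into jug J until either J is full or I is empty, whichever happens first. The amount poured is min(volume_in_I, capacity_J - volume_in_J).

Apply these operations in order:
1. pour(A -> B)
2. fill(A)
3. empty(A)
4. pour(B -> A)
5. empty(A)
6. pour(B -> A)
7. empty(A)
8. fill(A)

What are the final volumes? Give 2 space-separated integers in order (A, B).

Answer: 9 0

Derivation:
Step 1: pour(A -> B) -> (A=6 B=10)
Step 2: fill(A) -> (A=9 B=10)
Step 3: empty(A) -> (A=0 B=10)
Step 4: pour(B -> A) -> (A=9 B=1)
Step 5: empty(A) -> (A=0 B=1)
Step 6: pour(B -> A) -> (A=1 B=0)
Step 7: empty(A) -> (A=0 B=0)
Step 8: fill(A) -> (A=9 B=0)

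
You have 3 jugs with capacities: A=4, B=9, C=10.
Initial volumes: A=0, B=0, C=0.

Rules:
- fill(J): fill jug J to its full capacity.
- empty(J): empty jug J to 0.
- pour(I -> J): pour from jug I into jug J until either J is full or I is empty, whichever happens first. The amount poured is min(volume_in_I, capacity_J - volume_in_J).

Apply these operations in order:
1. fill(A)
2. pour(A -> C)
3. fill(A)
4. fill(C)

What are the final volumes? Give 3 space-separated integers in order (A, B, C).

Step 1: fill(A) -> (A=4 B=0 C=0)
Step 2: pour(A -> C) -> (A=0 B=0 C=4)
Step 3: fill(A) -> (A=4 B=0 C=4)
Step 4: fill(C) -> (A=4 B=0 C=10)

Answer: 4 0 10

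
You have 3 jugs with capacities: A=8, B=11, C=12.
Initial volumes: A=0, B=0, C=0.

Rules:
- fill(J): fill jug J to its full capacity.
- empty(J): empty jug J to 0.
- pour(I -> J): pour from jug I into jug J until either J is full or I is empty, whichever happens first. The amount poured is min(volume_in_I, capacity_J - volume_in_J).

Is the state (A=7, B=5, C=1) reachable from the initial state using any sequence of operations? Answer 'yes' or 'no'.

Answer: no

Derivation:
BFS explored all 634 reachable states.
Reachable set includes: (0,0,0), (0,0,1), (0,0,2), (0,0,3), (0,0,4), (0,0,5), (0,0,6), (0,0,7), (0,0,8), (0,0,9), (0,0,10), (0,0,11) ...
Target (A=7, B=5, C=1) not in reachable set → no.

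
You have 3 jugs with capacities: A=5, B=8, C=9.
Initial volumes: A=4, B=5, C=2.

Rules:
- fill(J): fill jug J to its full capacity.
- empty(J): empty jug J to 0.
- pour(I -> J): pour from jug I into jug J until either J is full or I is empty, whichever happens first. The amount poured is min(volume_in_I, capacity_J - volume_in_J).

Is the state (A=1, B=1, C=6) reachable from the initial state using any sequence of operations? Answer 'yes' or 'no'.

BFS explored all 317 reachable states.
Reachable set includes: (0,0,0), (0,0,1), (0,0,2), (0,0,3), (0,0,4), (0,0,5), (0,0,6), (0,0,7), (0,0,8), (0,0,9), (0,1,0), (0,1,1) ...
Target (A=1, B=1, C=6) not in reachable set → no.

Answer: no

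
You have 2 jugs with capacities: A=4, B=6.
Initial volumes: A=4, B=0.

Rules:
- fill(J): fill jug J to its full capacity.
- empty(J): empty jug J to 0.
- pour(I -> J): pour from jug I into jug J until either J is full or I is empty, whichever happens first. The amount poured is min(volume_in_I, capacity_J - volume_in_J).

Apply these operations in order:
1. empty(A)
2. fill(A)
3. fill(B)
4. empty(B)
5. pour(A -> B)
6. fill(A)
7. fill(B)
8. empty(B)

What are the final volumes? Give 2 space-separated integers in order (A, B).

Answer: 4 0

Derivation:
Step 1: empty(A) -> (A=0 B=0)
Step 2: fill(A) -> (A=4 B=0)
Step 3: fill(B) -> (A=4 B=6)
Step 4: empty(B) -> (A=4 B=0)
Step 5: pour(A -> B) -> (A=0 B=4)
Step 6: fill(A) -> (A=4 B=4)
Step 7: fill(B) -> (A=4 B=6)
Step 8: empty(B) -> (A=4 B=0)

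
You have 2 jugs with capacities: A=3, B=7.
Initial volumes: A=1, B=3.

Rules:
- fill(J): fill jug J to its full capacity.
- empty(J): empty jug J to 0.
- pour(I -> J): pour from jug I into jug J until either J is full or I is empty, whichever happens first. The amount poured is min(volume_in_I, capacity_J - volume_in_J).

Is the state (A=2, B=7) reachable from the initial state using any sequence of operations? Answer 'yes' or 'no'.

BFS from (A=1, B=3):
  1. fill(A) -> (A=3 B=3)
  2. pour(A -> B) -> (A=0 B=6)
  3. fill(A) -> (A=3 B=6)
  4. pour(A -> B) -> (A=2 B=7)
Target reached → yes.

Answer: yes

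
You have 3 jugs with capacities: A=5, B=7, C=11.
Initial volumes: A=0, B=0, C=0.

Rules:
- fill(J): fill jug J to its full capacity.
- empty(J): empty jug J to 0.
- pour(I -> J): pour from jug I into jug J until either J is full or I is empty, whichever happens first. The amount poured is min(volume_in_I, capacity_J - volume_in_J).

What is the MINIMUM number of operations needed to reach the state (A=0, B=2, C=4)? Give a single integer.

BFS from (A=0, B=0, C=0). One shortest path:
  1. fill(C) -> (A=0 B=0 C=11)
  2. pour(C -> B) -> (A=0 B=7 C=4)
  3. pour(B -> A) -> (A=5 B=2 C=4)
  4. empty(A) -> (A=0 B=2 C=4)
Reached target in 4 moves.

Answer: 4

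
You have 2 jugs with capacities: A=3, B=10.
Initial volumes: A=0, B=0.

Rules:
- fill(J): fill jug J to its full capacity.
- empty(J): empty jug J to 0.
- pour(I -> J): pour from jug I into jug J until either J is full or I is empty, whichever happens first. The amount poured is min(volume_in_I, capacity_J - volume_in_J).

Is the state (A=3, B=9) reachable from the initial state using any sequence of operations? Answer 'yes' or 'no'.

BFS from (A=0, B=0):
  1. fill(A) -> (A=3 B=0)
  2. pour(A -> B) -> (A=0 B=3)
  3. fill(A) -> (A=3 B=3)
  4. pour(A -> B) -> (A=0 B=6)
  5. fill(A) -> (A=3 B=6)
  6. pour(A -> B) -> (A=0 B=9)
  7. fill(A) -> (A=3 B=9)
Target reached → yes.

Answer: yes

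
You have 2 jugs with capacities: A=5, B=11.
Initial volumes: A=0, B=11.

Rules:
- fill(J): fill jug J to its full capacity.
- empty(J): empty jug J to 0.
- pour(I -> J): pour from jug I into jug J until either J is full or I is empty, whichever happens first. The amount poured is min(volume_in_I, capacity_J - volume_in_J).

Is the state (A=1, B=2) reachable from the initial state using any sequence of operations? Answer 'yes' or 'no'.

Answer: no

Derivation:
BFS explored all 32 reachable states.
Reachable set includes: (0,0), (0,1), (0,2), (0,3), (0,4), (0,5), (0,6), (0,7), (0,8), (0,9), (0,10), (0,11) ...
Target (A=1, B=2) not in reachable set → no.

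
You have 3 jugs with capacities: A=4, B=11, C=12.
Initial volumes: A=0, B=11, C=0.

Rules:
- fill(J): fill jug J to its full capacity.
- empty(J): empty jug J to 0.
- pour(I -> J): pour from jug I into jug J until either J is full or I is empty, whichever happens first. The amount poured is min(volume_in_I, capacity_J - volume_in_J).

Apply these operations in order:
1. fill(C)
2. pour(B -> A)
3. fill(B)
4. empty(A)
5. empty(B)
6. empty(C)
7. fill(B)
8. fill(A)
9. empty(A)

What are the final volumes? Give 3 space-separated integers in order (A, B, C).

Answer: 0 11 0

Derivation:
Step 1: fill(C) -> (A=0 B=11 C=12)
Step 2: pour(B -> A) -> (A=4 B=7 C=12)
Step 3: fill(B) -> (A=4 B=11 C=12)
Step 4: empty(A) -> (A=0 B=11 C=12)
Step 5: empty(B) -> (A=0 B=0 C=12)
Step 6: empty(C) -> (A=0 B=0 C=0)
Step 7: fill(B) -> (A=0 B=11 C=0)
Step 8: fill(A) -> (A=4 B=11 C=0)
Step 9: empty(A) -> (A=0 B=11 C=0)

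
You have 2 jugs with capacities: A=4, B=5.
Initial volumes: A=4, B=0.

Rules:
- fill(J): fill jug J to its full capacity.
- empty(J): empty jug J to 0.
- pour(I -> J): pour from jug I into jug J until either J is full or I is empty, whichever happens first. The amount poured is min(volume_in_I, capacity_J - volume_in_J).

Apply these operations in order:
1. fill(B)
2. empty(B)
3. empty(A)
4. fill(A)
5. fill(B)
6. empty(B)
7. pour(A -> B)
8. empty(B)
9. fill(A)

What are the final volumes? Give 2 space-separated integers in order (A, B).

Step 1: fill(B) -> (A=4 B=5)
Step 2: empty(B) -> (A=4 B=0)
Step 3: empty(A) -> (A=0 B=0)
Step 4: fill(A) -> (A=4 B=0)
Step 5: fill(B) -> (A=4 B=5)
Step 6: empty(B) -> (A=4 B=0)
Step 7: pour(A -> B) -> (A=0 B=4)
Step 8: empty(B) -> (A=0 B=0)
Step 9: fill(A) -> (A=4 B=0)

Answer: 4 0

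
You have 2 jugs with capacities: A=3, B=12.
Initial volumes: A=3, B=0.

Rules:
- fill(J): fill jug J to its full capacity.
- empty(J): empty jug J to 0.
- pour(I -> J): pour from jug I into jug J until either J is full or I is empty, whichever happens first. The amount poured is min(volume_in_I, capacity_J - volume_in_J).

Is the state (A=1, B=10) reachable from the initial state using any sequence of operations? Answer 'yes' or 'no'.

BFS explored all 10 reachable states.
Reachable set includes: (0,0), (0,3), (0,6), (0,9), (0,12), (3,0), (3,3), (3,6), (3,9), (3,12)
Target (A=1, B=10) not in reachable set → no.

Answer: no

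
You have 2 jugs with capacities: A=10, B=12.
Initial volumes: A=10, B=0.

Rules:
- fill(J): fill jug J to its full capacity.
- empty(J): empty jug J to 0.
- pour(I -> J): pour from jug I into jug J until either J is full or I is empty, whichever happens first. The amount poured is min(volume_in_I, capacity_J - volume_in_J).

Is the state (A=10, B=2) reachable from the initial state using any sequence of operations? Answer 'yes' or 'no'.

Answer: yes

Derivation:
BFS from (A=10, B=0):
  1. empty(A) -> (A=0 B=0)
  2. fill(B) -> (A=0 B=12)
  3. pour(B -> A) -> (A=10 B=2)
Target reached → yes.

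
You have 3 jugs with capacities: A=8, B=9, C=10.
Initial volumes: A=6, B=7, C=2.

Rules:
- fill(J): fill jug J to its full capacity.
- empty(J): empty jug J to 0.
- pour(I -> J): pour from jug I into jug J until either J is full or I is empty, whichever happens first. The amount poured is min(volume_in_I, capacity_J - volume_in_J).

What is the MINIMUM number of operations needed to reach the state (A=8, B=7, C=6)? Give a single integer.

BFS from (A=6, B=7, C=2). One shortest path:
  1. empty(C) -> (A=6 B=7 C=0)
  2. pour(A -> C) -> (A=0 B=7 C=6)
  3. fill(A) -> (A=8 B=7 C=6)
Reached target in 3 moves.

Answer: 3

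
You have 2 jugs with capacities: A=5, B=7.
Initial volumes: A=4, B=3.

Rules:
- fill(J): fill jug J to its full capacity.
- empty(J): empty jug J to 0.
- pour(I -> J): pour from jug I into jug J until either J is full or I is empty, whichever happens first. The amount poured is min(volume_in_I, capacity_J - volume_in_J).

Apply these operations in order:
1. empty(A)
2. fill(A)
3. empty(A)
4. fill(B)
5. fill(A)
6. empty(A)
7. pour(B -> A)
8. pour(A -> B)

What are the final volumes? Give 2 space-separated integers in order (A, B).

Step 1: empty(A) -> (A=0 B=3)
Step 2: fill(A) -> (A=5 B=3)
Step 3: empty(A) -> (A=0 B=3)
Step 4: fill(B) -> (A=0 B=7)
Step 5: fill(A) -> (A=5 B=7)
Step 6: empty(A) -> (A=0 B=7)
Step 7: pour(B -> A) -> (A=5 B=2)
Step 8: pour(A -> B) -> (A=0 B=7)

Answer: 0 7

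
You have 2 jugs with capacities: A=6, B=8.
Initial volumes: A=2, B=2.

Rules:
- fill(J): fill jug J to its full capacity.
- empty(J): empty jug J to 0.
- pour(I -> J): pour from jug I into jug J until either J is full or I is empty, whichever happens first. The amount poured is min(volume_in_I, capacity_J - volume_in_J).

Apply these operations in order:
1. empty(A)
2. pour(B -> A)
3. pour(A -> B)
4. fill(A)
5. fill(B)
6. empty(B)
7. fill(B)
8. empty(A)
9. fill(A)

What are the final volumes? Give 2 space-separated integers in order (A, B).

Step 1: empty(A) -> (A=0 B=2)
Step 2: pour(B -> A) -> (A=2 B=0)
Step 3: pour(A -> B) -> (A=0 B=2)
Step 4: fill(A) -> (A=6 B=2)
Step 5: fill(B) -> (A=6 B=8)
Step 6: empty(B) -> (A=6 B=0)
Step 7: fill(B) -> (A=6 B=8)
Step 8: empty(A) -> (A=0 B=8)
Step 9: fill(A) -> (A=6 B=8)

Answer: 6 8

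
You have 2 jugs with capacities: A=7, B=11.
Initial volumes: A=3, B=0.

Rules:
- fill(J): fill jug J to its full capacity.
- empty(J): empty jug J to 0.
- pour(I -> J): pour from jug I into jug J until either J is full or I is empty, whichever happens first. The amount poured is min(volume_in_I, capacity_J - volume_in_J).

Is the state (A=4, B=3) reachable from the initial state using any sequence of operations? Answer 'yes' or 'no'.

BFS explored all 36 reachable states.
Reachable set includes: (0,0), (0,1), (0,2), (0,3), (0,4), (0,5), (0,6), (0,7), (0,8), (0,9), (0,10), (0,11) ...
Target (A=4, B=3) not in reachable set → no.

Answer: no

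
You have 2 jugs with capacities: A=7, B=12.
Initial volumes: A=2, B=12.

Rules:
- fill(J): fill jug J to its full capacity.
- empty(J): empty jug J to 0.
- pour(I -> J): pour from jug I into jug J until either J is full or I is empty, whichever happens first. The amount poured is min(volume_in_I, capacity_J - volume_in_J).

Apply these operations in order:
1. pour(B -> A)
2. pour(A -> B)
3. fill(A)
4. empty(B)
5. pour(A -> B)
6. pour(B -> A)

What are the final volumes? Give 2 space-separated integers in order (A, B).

Step 1: pour(B -> A) -> (A=7 B=7)
Step 2: pour(A -> B) -> (A=2 B=12)
Step 3: fill(A) -> (A=7 B=12)
Step 4: empty(B) -> (A=7 B=0)
Step 5: pour(A -> B) -> (A=0 B=7)
Step 6: pour(B -> A) -> (A=7 B=0)

Answer: 7 0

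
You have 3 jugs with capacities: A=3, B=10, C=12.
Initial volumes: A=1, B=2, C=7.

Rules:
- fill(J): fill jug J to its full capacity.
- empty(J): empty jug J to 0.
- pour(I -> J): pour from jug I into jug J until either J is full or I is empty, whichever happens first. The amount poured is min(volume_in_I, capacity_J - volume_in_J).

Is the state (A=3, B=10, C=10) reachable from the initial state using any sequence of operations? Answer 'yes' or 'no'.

Answer: yes

Derivation:
BFS from (A=1, B=2, C=7):
  1. fill(B) -> (A=1 B=10 C=7)
  2. fill(C) -> (A=1 B=10 C=12)
  3. pour(C -> A) -> (A=3 B=10 C=10)
Target reached → yes.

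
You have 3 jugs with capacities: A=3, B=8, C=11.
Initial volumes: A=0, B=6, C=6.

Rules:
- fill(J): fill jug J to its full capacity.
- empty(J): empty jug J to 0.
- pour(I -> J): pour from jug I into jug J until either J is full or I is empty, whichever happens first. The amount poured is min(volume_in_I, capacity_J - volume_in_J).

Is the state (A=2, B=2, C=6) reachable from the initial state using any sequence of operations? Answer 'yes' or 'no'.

BFS explored all 292 reachable states.
Reachable set includes: (0,0,0), (0,0,1), (0,0,2), (0,0,3), (0,0,4), (0,0,5), (0,0,6), (0,0,7), (0,0,8), (0,0,9), (0,0,10), (0,0,11) ...
Target (A=2, B=2, C=6) not in reachable set → no.

Answer: no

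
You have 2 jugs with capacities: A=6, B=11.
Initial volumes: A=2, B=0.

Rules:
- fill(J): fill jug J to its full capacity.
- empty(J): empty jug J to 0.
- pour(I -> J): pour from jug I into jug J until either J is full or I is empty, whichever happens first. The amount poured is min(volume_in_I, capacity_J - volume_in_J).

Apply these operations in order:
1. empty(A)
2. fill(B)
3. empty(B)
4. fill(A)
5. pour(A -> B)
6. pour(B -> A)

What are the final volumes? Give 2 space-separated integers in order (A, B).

Answer: 6 0

Derivation:
Step 1: empty(A) -> (A=0 B=0)
Step 2: fill(B) -> (A=0 B=11)
Step 3: empty(B) -> (A=0 B=0)
Step 4: fill(A) -> (A=6 B=0)
Step 5: pour(A -> B) -> (A=0 B=6)
Step 6: pour(B -> A) -> (A=6 B=0)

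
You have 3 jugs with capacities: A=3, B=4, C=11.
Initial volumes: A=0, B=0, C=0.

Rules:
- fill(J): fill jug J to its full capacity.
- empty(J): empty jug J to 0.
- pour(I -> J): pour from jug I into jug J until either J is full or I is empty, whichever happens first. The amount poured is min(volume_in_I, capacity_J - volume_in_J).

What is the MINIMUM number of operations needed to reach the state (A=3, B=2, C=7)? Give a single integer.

BFS from (A=0, B=0, C=0). One shortest path:
  1. fill(B) -> (A=0 B=4 C=0)
  2. fill(C) -> (A=0 B=4 C=11)
  3. pour(B -> A) -> (A=3 B=1 C=11)
  4. empty(A) -> (A=0 B=1 C=11)
  5. pour(B -> A) -> (A=1 B=0 C=11)
  6. pour(C -> B) -> (A=1 B=4 C=7)
  7. pour(B -> A) -> (A=3 B=2 C=7)
Reached target in 7 moves.

Answer: 7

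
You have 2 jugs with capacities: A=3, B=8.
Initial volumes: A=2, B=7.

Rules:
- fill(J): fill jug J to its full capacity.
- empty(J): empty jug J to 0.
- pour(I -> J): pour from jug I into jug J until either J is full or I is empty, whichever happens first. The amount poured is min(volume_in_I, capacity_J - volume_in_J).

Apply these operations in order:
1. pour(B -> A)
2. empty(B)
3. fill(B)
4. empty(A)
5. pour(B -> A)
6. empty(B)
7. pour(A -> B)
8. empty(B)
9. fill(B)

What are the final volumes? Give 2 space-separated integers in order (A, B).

Answer: 0 8

Derivation:
Step 1: pour(B -> A) -> (A=3 B=6)
Step 2: empty(B) -> (A=3 B=0)
Step 3: fill(B) -> (A=3 B=8)
Step 4: empty(A) -> (A=0 B=8)
Step 5: pour(B -> A) -> (A=3 B=5)
Step 6: empty(B) -> (A=3 B=0)
Step 7: pour(A -> B) -> (A=0 B=3)
Step 8: empty(B) -> (A=0 B=0)
Step 9: fill(B) -> (A=0 B=8)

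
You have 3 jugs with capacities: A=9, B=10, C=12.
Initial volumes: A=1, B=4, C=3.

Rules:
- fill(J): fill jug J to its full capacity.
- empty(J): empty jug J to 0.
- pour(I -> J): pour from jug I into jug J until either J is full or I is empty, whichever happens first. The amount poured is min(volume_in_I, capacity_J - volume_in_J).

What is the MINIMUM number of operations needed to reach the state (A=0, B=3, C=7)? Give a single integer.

BFS from (A=1, B=4, C=3). One shortest path:
  1. empty(A) -> (A=0 B=4 C=3)
  2. pour(B -> A) -> (A=4 B=0 C=3)
  3. pour(C -> B) -> (A=4 B=3 C=0)
  4. fill(C) -> (A=4 B=3 C=12)
  5. pour(C -> A) -> (A=9 B=3 C=7)
  6. empty(A) -> (A=0 B=3 C=7)
Reached target in 6 moves.

Answer: 6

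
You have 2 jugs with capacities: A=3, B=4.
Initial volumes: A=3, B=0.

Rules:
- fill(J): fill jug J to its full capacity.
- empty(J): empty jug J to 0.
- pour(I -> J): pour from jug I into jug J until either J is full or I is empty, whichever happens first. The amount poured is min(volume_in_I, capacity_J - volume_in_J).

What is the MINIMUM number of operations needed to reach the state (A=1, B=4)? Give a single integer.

Answer: 6

Derivation:
BFS from (A=3, B=0). One shortest path:
  1. empty(A) -> (A=0 B=0)
  2. fill(B) -> (A=0 B=4)
  3. pour(B -> A) -> (A=3 B=1)
  4. empty(A) -> (A=0 B=1)
  5. pour(B -> A) -> (A=1 B=0)
  6. fill(B) -> (A=1 B=4)
Reached target in 6 moves.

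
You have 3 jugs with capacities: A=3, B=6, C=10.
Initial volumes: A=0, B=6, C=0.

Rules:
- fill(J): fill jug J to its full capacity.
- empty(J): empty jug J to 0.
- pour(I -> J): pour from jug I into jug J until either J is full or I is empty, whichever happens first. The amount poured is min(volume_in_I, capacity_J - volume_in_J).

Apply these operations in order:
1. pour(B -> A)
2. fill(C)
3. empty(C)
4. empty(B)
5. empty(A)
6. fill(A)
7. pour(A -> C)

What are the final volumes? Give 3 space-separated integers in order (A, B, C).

Answer: 0 0 3

Derivation:
Step 1: pour(B -> A) -> (A=3 B=3 C=0)
Step 2: fill(C) -> (A=3 B=3 C=10)
Step 3: empty(C) -> (A=3 B=3 C=0)
Step 4: empty(B) -> (A=3 B=0 C=0)
Step 5: empty(A) -> (A=0 B=0 C=0)
Step 6: fill(A) -> (A=3 B=0 C=0)
Step 7: pour(A -> C) -> (A=0 B=0 C=3)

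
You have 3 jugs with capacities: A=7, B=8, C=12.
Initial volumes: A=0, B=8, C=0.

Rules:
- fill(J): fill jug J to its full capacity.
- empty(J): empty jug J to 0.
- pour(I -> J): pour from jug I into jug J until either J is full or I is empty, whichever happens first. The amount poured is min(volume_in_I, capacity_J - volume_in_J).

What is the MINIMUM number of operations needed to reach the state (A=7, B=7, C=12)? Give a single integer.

BFS from (A=0, B=8, C=0). One shortest path:
  1. fill(A) -> (A=7 B=8 C=0)
  2. empty(B) -> (A=7 B=0 C=0)
  3. fill(C) -> (A=7 B=0 C=12)
  4. pour(A -> B) -> (A=0 B=7 C=12)
  5. fill(A) -> (A=7 B=7 C=12)
Reached target in 5 moves.

Answer: 5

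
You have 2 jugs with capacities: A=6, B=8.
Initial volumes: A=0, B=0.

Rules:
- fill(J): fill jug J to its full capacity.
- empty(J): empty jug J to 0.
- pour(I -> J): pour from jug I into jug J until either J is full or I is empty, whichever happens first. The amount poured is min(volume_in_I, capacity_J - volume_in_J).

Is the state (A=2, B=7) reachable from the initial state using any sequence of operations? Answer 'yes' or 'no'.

BFS explored all 14 reachable states.
Reachable set includes: (0,0), (0,2), (0,4), (0,6), (0,8), (2,0), (2,8), (4,0), (4,8), (6,0), (6,2), (6,4) ...
Target (A=2, B=7) not in reachable set → no.

Answer: no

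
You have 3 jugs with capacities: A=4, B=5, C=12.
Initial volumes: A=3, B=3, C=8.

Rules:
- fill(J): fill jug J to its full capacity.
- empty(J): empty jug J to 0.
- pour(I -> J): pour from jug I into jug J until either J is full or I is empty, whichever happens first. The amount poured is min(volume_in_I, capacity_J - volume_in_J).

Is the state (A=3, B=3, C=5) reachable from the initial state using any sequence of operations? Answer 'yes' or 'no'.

BFS explored all 259 reachable states.
Reachable set includes: (0,0,0), (0,0,1), (0,0,2), (0,0,3), (0,0,4), (0,0,5), (0,0,6), (0,0,7), (0,0,8), (0,0,9), (0,0,10), (0,0,11) ...
Target (A=3, B=3, C=5) not in reachable set → no.

Answer: no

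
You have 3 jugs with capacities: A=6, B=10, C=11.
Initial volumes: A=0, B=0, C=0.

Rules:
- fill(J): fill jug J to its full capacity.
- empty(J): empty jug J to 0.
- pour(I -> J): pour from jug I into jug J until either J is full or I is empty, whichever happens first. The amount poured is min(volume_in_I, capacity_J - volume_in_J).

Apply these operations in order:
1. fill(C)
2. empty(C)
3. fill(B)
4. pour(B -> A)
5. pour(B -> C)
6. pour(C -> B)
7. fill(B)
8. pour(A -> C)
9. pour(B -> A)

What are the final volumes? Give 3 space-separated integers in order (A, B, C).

Step 1: fill(C) -> (A=0 B=0 C=11)
Step 2: empty(C) -> (A=0 B=0 C=0)
Step 3: fill(B) -> (A=0 B=10 C=0)
Step 4: pour(B -> A) -> (A=6 B=4 C=0)
Step 5: pour(B -> C) -> (A=6 B=0 C=4)
Step 6: pour(C -> B) -> (A=6 B=4 C=0)
Step 7: fill(B) -> (A=6 B=10 C=0)
Step 8: pour(A -> C) -> (A=0 B=10 C=6)
Step 9: pour(B -> A) -> (A=6 B=4 C=6)

Answer: 6 4 6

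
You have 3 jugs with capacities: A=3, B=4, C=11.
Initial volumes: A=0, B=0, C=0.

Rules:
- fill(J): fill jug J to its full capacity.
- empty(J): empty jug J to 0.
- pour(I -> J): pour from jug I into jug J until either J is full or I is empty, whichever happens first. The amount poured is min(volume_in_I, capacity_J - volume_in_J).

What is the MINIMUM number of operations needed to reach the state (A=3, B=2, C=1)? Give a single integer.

Answer: 7

Derivation:
BFS from (A=0, B=0, C=0). One shortest path:
  1. fill(A) -> (A=3 B=0 C=0)
  2. pour(A -> B) -> (A=0 B=3 C=0)
  3. fill(A) -> (A=3 B=3 C=0)
  4. pour(A -> B) -> (A=2 B=4 C=0)
  5. pour(B -> C) -> (A=2 B=0 C=4)
  6. pour(A -> B) -> (A=0 B=2 C=4)
  7. pour(C -> A) -> (A=3 B=2 C=1)
Reached target in 7 moves.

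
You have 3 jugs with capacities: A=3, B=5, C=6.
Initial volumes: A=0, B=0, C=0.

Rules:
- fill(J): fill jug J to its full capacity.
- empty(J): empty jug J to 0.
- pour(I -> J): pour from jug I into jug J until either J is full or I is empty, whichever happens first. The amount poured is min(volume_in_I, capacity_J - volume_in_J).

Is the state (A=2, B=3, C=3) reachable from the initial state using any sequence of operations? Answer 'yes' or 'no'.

BFS explored all 128 reachable states.
Reachable set includes: (0,0,0), (0,0,1), (0,0,2), (0,0,3), (0,0,4), (0,0,5), (0,0,6), (0,1,0), (0,1,1), (0,1,2), (0,1,3), (0,1,4) ...
Target (A=2, B=3, C=3) not in reachable set → no.

Answer: no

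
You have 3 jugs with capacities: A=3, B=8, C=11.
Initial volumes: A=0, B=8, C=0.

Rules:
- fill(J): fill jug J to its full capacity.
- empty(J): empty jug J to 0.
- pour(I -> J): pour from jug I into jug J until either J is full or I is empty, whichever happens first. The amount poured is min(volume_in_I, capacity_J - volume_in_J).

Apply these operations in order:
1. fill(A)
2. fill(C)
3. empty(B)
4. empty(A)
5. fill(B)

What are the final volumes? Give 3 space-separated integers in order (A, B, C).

Answer: 0 8 11

Derivation:
Step 1: fill(A) -> (A=3 B=8 C=0)
Step 2: fill(C) -> (A=3 B=8 C=11)
Step 3: empty(B) -> (A=3 B=0 C=11)
Step 4: empty(A) -> (A=0 B=0 C=11)
Step 5: fill(B) -> (A=0 B=8 C=11)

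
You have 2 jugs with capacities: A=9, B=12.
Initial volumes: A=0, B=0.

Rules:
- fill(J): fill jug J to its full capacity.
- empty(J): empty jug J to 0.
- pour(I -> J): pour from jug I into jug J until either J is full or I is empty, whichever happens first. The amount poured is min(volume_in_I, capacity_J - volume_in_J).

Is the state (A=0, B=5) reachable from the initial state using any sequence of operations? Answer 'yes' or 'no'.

Answer: no

Derivation:
BFS explored all 14 reachable states.
Reachable set includes: (0,0), (0,3), (0,6), (0,9), (0,12), (3,0), (3,12), (6,0), (6,12), (9,0), (9,3), (9,6) ...
Target (A=0, B=5) not in reachable set → no.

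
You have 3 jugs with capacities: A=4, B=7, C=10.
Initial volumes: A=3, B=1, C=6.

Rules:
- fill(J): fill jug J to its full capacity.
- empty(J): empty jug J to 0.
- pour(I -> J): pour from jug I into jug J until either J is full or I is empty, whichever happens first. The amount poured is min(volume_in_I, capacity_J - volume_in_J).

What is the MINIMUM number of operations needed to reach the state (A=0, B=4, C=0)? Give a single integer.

Answer: 2

Derivation:
BFS from (A=3, B=1, C=6). One shortest path:
  1. empty(C) -> (A=3 B=1 C=0)
  2. pour(A -> B) -> (A=0 B=4 C=0)
Reached target in 2 moves.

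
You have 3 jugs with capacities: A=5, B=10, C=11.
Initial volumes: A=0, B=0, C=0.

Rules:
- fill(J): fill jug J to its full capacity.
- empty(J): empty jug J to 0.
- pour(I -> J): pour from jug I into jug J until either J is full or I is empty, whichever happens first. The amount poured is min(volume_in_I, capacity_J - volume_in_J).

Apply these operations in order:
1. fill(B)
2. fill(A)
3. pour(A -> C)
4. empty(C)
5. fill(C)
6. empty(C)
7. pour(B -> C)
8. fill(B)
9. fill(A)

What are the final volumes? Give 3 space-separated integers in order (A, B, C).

Step 1: fill(B) -> (A=0 B=10 C=0)
Step 2: fill(A) -> (A=5 B=10 C=0)
Step 3: pour(A -> C) -> (A=0 B=10 C=5)
Step 4: empty(C) -> (A=0 B=10 C=0)
Step 5: fill(C) -> (A=0 B=10 C=11)
Step 6: empty(C) -> (A=0 B=10 C=0)
Step 7: pour(B -> C) -> (A=0 B=0 C=10)
Step 8: fill(B) -> (A=0 B=10 C=10)
Step 9: fill(A) -> (A=5 B=10 C=10)

Answer: 5 10 10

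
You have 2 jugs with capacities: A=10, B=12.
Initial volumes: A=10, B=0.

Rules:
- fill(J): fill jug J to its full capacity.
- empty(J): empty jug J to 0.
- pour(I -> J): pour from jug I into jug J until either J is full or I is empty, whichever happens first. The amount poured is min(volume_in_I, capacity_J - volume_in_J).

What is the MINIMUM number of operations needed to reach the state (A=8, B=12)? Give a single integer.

Answer: 3

Derivation:
BFS from (A=10, B=0). One shortest path:
  1. pour(A -> B) -> (A=0 B=10)
  2. fill(A) -> (A=10 B=10)
  3. pour(A -> B) -> (A=8 B=12)
Reached target in 3 moves.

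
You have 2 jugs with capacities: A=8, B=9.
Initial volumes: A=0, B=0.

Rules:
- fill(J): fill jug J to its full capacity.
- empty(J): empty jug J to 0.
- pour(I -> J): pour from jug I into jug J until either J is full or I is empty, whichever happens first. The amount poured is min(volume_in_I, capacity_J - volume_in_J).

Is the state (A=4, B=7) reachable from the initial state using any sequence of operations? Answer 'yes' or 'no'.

Answer: no

Derivation:
BFS explored all 34 reachable states.
Reachable set includes: (0,0), (0,1), (0,2), (0,3), (0,4), (0,5), (0,6), (0,7), (0,8), (0,9), (1,0), (1,9) ...
Target (A=4, B=7) not in reachable set → no.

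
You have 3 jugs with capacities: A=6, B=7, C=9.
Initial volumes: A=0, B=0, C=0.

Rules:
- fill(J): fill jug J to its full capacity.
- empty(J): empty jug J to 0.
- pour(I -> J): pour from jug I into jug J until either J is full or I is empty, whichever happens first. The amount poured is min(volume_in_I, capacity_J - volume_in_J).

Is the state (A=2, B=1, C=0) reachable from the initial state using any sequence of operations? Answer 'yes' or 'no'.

Answer: yes

Derivation:
BFS from (A=0, B=0, C=0):
  1. fill(C) -> (A=0 B=0 C=9)
  2. pour(C -> B) -> (A=0 B=7 C=2)
  3. pour(B -> A) -> (A=6 B=1 C=2)
  4. empty(A) -> (A=0 B=1 C=2)
  5. pour(C -> A) -> (A=2 B=1 C=0)
Target reached → yes.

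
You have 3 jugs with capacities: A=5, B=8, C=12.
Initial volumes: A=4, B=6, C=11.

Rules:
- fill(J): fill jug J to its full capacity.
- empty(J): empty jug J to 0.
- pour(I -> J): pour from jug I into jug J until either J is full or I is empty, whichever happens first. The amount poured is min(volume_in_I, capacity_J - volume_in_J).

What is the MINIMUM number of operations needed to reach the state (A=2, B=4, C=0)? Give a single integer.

BFS from (A=4, B=6, C=11). One shortest path:
  1. fill(C) -> (A=4 B=6 C=12)
  2. pour(A -> B) -> (A=2 B=8 C=12)
  3. empty(B) -> (A=2 B=0 C=12)
  4. pour(C -> B) -> (A=2 B=8 C=4)
  5. empty(B) -> (A=2 B=0 C=4)
  6. pour(C -> B) -> (A=2 B=4 C=0)
Reached target in 6 moves.

Answer: 6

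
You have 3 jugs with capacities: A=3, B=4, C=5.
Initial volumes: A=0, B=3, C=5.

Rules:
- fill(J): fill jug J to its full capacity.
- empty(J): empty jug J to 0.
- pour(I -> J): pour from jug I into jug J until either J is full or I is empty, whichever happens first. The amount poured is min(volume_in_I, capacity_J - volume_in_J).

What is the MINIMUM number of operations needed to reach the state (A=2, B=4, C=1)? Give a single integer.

Answer: 4

Derivation:
BFS from (A=0, B=3, C=5). One shortest path:
  1. fill(A) -> (A=3 B=3 C=5)
  2. pour(A -> B) -> (A=2 B=4 C=5)
  3. empty(B) -> (A=2 B=0 C=5)
  4. pour(C -> B) -> (A=2 B=4 C=1)
Reached target in 4 moves.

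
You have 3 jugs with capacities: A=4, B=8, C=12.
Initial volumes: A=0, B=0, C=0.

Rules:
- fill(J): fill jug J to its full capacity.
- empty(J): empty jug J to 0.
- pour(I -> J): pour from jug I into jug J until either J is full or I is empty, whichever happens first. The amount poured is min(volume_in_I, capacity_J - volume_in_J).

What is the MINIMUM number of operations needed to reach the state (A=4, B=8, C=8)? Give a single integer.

BFS from (A=0, B=0, C=0). One shortest path:
  1. fill(B) -> (A=0 B=8 C=0)
  2. fill(C) -> (A=0 B=8 C=12)
  3. pour(C -> A) -> (A=4 B=8 C=8)
Reached target in 3 moves.

Answer: 3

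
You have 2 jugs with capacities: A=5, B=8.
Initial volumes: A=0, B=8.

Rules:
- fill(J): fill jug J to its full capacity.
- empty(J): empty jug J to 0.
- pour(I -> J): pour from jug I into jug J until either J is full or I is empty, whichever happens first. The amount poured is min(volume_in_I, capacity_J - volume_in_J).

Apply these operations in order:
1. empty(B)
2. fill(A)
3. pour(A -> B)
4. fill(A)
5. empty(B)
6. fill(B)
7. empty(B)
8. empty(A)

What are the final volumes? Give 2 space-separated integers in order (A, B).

Answer: 0 0

Derivation:
Step 1: empty(B) -> (A=0 B=0)
Step 2: fill(A) -> (A=5 B=0)
Step 3: pour(A -> B) -> (A=0 B=5)
Step 4: fill(A) -> (A=5 B=5)
Step 5: empty(B) -> (A=5 B=0)
Step 6: fill(B) -> (A=5 B=8)
Step 7: empty(B) -> (A=5 B=0)
Step 8: empty(A) -> (A=0 B=0)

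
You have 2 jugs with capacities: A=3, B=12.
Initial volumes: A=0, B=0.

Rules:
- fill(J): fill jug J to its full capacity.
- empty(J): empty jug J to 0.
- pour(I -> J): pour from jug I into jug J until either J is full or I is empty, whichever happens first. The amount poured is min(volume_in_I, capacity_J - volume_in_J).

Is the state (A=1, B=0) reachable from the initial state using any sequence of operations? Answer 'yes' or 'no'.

Answer: no

Derivation:
BFS explored all 10 reachable states.
Reachable set includes: (0,0), (0,3), (0,6), (0,9), (0,12), (3,0), (3,3), (3,6), (3,9), (3,12)
Target (A=1, B=0) not in reachable set → no.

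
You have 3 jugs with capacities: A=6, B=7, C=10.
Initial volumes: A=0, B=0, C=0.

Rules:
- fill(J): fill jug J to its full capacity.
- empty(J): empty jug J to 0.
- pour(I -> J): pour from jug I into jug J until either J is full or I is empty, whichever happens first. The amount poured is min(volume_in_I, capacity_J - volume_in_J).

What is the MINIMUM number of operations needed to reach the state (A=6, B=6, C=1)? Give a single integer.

Answer: 5

Derivation:
BFS from (A=0, B=0, C=0). One shortest path:
  1. fill(A) -> (A=6 B=0 C=0)
  2. fill(B) -> (A=6 B=7 C=0)
  3. pour(B -> C) -> (A=6 B=0 C=7)
  4. pour(A -> B) -> (A=0 B=6 C=7)
  5. pour(C -> A) -> (A=6 B=6 C=1)
Reached target in 5 moves.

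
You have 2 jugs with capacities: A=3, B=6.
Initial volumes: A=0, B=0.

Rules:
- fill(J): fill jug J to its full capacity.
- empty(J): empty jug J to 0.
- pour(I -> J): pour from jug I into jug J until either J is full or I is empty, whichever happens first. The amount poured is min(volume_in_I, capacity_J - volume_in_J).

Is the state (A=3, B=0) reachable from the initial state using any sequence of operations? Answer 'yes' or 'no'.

Answer: yes

Derivation:
BFS from (A=0, B=0):
  1. fill(A) -> (A=3 B=0)
Target reached → yes.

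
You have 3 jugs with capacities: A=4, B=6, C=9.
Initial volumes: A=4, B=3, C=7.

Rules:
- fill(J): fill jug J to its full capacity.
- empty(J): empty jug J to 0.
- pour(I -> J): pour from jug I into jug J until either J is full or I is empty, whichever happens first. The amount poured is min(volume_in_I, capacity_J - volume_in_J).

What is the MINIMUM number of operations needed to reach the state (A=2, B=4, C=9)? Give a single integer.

Answer: 4

Derivation:
BFS from (A=4, B=3, C=7). One shortest path:
  1. empty(B) -> (A=4 B=0 C=7)
  2. pour(A -> B) -> (A=0 B=4 C=7)
  3. fill(A) -> (A=4 B=4 C=7)
  4. pour(A -> C) -> (A=2 B=4 C=9)
Reached target in 4 moves.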